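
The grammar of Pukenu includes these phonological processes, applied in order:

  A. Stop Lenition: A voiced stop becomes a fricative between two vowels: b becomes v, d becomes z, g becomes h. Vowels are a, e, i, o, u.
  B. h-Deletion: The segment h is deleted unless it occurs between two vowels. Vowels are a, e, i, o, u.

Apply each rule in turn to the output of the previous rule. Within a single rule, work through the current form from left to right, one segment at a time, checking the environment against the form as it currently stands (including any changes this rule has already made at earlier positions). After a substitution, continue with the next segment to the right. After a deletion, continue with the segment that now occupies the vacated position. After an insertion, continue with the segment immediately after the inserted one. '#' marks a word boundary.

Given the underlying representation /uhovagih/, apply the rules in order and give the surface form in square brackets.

[uhovahi]

A Stop Lenition: [uhovagih] → [uhovahih]
B h-Deletion: [uhovahih] → [uhovahi]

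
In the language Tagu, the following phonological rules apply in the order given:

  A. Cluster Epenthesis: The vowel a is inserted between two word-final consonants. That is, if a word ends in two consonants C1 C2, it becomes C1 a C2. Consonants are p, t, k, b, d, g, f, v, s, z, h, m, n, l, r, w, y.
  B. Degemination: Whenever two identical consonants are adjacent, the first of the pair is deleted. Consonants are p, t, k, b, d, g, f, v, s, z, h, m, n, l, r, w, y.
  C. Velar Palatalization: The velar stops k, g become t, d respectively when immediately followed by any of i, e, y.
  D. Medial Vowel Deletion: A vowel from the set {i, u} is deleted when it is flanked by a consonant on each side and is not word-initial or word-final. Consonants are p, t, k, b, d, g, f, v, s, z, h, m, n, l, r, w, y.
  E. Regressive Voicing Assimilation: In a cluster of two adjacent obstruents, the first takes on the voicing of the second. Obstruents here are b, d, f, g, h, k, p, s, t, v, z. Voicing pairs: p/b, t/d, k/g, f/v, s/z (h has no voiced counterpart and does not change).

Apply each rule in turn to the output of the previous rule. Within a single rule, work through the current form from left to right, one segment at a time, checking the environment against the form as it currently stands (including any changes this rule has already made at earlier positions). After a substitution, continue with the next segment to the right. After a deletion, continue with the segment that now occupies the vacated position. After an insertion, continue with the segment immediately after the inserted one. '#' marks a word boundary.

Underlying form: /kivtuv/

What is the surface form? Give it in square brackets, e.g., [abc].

[dfdv]

A Cluster Epenthesis: no change — [kivtuv]
B Degemination: no change — [kivtuv]
C Velar Palatalization: [kivtuv] → [tivtuv]
D Medial Vowel Deletion: [tivtuv] → [tvtv]
E Regressive Voicing Assimilation: [tvtv] → [dfdv]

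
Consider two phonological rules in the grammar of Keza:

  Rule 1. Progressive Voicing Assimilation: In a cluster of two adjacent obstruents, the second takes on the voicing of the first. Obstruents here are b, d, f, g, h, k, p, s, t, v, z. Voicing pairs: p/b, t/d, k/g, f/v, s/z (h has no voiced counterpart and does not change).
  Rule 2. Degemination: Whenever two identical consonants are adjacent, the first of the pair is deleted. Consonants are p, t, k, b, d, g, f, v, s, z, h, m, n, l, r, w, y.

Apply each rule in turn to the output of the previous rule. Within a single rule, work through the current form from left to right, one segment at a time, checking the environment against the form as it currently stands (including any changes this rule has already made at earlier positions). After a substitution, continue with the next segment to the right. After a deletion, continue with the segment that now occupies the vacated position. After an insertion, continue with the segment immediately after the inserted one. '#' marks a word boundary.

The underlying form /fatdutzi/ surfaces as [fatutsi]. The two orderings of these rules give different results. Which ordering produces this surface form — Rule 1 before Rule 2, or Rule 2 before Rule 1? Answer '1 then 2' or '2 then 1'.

1 then 2

Order 1 then 2:
  1 Progressive Voicing Assimilation: [fatdutzi] → [fattutsi]
  2 Degemination: [fattutsi] → [fatutsi]
  result: [fatutsi]
Order 2 then 1:
  2 Degemination: no change — [fatdutzi]
  1 Progressive Voicing Assimilation: [fatdutzi] → [fattutsi]
  result: [fattutsi]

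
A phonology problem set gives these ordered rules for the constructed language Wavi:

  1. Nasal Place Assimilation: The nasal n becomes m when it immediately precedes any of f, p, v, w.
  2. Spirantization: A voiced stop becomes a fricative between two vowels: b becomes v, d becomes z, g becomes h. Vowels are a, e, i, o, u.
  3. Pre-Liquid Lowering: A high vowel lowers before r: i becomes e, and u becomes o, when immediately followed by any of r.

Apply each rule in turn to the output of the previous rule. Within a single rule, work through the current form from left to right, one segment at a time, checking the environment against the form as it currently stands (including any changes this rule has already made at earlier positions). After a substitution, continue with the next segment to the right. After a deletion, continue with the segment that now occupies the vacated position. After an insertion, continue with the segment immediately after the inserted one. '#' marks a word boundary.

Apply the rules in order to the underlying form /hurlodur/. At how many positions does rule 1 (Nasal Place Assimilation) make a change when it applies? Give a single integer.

0

1 Nasal Place Assimilation: no change — [hurlodur]
2 Spirantization: [hurlodur] → [hurlozur]
3 Pre-Liquid Lowering: [hurlozur] → [horlozor]
Rule 1 changed 0 position(s).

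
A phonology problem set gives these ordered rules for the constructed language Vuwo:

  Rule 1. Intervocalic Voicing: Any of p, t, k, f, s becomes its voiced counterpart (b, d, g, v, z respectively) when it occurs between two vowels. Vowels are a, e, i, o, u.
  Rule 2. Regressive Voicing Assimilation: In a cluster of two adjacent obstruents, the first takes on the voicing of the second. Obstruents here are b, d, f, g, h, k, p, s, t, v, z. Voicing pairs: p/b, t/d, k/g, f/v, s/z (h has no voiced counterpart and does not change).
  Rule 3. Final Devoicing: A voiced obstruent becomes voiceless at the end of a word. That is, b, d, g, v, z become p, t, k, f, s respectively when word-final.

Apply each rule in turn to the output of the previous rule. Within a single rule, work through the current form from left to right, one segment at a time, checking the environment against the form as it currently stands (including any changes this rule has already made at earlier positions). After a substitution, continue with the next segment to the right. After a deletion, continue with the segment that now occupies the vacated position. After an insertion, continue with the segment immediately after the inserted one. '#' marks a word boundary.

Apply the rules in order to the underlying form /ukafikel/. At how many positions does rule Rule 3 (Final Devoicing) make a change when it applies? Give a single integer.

Rule 1 Intervocalic Voicing: [ukafikel] → [ugavigel]
Rule 2 Regressive Voicing Assimilation: no change — [ugavigel]
Rule 3 Final Devoicing: no change — [ugavigel]
Rule Rule 3 changed 0 position(s).

0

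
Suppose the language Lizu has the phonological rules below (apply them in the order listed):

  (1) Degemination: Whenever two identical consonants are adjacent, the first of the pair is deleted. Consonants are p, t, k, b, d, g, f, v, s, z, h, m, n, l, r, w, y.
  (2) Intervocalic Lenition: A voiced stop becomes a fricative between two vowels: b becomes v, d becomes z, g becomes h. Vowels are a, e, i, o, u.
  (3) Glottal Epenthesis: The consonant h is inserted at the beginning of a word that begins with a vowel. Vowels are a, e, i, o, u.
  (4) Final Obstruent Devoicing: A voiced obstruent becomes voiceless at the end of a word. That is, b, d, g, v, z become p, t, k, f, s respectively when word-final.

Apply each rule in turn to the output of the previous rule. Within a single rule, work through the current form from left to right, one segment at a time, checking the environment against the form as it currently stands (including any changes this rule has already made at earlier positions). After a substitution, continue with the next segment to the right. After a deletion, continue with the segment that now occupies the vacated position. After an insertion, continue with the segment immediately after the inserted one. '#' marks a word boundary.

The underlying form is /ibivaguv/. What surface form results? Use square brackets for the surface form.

(1) Degemination: no change — [ibivaguv]
(2) Intervocalic Lenition: [ibivaguv] → [ivivahuv]
(3) Glottal Epenthesis: [ivivahuv] → [hivivahuv]
(4) Final Obstruent Devoicing: [hivivahuv] → [hivivahuf]

[hivivahuf]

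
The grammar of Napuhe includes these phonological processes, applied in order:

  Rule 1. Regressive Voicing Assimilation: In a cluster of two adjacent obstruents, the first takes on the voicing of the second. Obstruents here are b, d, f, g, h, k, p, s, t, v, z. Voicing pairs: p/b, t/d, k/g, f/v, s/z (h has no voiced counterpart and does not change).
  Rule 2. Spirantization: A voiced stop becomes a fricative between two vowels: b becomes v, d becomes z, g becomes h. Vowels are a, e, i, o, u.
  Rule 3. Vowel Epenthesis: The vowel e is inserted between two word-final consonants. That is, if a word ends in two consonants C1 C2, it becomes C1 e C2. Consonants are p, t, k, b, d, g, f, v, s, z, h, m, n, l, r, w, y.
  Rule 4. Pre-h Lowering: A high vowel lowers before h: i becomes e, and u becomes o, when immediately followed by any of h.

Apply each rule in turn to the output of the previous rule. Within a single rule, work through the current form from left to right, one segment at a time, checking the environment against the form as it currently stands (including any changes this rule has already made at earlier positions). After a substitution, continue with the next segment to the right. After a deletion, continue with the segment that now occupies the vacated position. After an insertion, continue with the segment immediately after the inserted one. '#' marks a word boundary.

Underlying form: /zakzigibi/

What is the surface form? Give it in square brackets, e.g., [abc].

Rule 1 Regressive Voicing Assimilation: [zakzigibi] → [zagzigibi]
Rule 2 Spirantization: [zagzigibi] → [zagzihivi]
Rule 3 Vowel Epenthesis: no change — [zagzihivi]
Rule 4 Pre-h Lowering: [zagzihivi] → [zagzehivi]

[zagzehivi]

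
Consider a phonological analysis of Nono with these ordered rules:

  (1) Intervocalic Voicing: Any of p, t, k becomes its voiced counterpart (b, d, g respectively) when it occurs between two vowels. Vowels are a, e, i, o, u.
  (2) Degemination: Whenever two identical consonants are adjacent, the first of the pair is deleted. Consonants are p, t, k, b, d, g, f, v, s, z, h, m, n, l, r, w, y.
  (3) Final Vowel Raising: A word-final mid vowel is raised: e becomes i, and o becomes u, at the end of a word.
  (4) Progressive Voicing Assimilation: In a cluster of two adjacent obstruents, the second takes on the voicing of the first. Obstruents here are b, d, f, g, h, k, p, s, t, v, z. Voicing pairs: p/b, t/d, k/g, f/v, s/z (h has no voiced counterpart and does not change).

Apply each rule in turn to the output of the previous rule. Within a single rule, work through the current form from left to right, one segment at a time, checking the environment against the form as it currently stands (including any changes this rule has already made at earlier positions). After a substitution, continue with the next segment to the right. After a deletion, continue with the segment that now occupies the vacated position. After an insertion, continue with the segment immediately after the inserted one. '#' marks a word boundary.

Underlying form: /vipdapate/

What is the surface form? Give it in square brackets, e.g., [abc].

(1) Intervocalic Voicing: [vipdapate] → [vipdabade]
(2) Degemination: no change — [vipdabade]
(3) Final Vowel Raising: [vipdabade] → [vipdabadi]
(4) Progressive Voicing Assimilation: [vipdabadi] → [viptabadi]

[viptabadi]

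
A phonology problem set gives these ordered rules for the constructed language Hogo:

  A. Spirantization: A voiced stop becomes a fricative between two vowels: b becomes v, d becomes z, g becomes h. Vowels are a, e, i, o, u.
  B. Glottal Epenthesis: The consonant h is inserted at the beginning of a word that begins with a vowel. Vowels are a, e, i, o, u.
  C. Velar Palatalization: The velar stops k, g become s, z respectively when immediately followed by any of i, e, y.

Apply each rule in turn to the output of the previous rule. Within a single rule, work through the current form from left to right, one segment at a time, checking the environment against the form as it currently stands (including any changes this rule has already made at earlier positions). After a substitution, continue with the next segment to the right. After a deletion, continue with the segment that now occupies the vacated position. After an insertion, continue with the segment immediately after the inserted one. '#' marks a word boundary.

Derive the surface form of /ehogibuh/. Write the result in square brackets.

[hehohivuh]

A Spirantization: [ehogibuh] → [ehohivuh]
B Glottal Epenthesis: [ehohivuh] → [hehohivuh]
C Velar Palatalization: no change — [hehohivuh]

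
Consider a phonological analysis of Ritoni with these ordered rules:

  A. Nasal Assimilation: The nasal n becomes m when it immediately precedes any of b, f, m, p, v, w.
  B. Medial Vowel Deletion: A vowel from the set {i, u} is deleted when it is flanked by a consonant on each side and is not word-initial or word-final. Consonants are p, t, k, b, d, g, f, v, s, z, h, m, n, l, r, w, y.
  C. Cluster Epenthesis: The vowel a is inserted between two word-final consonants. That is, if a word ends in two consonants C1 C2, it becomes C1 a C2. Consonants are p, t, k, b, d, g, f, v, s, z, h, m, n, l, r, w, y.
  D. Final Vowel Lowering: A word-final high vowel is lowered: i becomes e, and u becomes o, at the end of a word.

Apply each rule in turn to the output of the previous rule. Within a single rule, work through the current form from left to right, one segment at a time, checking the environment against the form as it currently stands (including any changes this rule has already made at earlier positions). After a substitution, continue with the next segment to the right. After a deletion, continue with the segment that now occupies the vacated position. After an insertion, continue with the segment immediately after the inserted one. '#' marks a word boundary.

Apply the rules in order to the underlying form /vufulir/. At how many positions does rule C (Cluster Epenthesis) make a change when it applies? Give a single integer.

1

A Nasal Assimilation: no change — [vufulir]
B Medial Vowel Deletion: [vufulir] → [vflr]
C Cluster Epenthesis: [vflr] → [vflar]
D Final Vowel Lowering: no change — [vflar]
Rule C changed 1 position(s).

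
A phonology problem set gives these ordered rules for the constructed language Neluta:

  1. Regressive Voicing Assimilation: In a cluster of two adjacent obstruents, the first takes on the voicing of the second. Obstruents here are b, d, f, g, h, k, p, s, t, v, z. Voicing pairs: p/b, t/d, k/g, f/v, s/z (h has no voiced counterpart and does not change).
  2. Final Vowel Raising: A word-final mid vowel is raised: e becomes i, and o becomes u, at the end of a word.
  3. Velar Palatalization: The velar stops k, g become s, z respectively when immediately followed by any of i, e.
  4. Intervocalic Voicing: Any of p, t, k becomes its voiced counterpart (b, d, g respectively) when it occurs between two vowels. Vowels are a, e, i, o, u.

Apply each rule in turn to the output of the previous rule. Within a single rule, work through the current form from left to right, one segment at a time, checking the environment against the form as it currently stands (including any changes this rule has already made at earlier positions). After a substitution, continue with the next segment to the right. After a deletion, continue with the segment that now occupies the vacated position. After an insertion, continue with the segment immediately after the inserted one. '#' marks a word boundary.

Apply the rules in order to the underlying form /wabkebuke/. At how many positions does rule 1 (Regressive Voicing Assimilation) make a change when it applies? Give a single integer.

1

1 Regressive Voicing Assimilation: [wabkebuke] → [wapkebuke]
2 Final Vowel Raising: [wapkebuke] → [wapkebuki]
3 Velar Palatalization: [wapkebuki] → [wapsebusi]
4 Intervocalic Voicing: no change — [wapsebusi]
Rule 1 changed 1 position(s).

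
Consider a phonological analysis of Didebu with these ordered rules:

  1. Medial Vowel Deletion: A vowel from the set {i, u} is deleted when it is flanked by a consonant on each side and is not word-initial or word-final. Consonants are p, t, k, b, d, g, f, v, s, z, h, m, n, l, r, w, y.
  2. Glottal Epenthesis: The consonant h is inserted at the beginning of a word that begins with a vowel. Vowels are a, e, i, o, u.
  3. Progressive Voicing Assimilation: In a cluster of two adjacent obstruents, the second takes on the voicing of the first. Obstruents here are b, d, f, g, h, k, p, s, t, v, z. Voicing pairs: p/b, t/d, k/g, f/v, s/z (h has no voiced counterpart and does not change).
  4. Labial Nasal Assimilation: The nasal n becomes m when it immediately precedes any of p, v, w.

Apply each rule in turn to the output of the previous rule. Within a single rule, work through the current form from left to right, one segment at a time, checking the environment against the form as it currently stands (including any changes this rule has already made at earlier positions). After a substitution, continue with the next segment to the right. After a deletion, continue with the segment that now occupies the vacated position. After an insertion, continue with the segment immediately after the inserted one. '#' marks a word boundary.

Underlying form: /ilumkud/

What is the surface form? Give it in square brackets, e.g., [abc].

1 Medial Vowel Deletion: [ilumkud] → [ilmkd]
2 Glottal Epenthesis: [ilmkd] → [hilmkd]
3 Progressive Voicing Assimilation: [hilmkd] → [hilmkt]
4 Labial Nasal Assimilation: no change — [hilmkt]

[hilmkt]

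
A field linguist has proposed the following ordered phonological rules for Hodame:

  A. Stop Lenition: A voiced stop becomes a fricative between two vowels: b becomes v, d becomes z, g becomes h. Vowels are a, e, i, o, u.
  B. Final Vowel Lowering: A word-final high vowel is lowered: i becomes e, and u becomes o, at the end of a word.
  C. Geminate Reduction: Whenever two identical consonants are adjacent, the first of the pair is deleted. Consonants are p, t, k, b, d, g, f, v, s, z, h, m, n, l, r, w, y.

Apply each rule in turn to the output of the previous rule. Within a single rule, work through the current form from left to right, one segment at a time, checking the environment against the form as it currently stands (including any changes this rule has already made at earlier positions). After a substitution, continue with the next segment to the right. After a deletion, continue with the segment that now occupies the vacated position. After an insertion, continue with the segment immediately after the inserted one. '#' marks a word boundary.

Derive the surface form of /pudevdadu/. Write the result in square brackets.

[puzevdazo]

A Stop Lenition: [pudevdadu] → [puzevdazu]
B Final Vowel Lowering: [puzevdazu] → [puzevdazo]
C Geminate Reduction: no change — [puzevdazo]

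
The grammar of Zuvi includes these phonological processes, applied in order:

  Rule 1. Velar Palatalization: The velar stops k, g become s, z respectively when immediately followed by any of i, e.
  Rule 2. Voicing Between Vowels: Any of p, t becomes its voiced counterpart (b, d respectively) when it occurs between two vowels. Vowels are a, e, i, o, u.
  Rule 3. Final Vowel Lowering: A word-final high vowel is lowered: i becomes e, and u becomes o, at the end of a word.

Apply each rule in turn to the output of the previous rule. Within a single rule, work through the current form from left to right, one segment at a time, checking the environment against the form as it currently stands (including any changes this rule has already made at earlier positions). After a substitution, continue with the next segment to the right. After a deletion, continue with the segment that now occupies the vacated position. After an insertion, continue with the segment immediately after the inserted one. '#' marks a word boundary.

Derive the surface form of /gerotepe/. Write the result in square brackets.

[zerodebe]

Rule 1 Velar Palatalization: [gerotepe] → [zerotepe]
Rule 2 Voicing Between Vowels: [zerotepe] → [zerodebe]
Rule 3 Final Vowel Lowering: no change — [zerodebe]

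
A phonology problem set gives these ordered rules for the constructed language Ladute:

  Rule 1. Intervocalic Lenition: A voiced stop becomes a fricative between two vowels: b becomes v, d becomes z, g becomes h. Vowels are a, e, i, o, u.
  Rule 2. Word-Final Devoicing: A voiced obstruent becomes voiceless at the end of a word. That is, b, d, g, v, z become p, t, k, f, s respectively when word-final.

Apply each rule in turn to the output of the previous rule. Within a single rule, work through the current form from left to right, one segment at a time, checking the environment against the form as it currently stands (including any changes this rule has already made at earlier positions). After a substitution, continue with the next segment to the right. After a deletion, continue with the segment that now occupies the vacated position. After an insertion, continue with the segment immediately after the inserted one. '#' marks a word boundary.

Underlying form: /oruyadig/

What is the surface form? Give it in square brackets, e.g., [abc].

[oruyazik]

Rule 1 Intervocalic Lenition: [oruyadig] → [oruyazig]
Rule 2 Word-Final Devoicing: [oruyazig] → [oruyazik]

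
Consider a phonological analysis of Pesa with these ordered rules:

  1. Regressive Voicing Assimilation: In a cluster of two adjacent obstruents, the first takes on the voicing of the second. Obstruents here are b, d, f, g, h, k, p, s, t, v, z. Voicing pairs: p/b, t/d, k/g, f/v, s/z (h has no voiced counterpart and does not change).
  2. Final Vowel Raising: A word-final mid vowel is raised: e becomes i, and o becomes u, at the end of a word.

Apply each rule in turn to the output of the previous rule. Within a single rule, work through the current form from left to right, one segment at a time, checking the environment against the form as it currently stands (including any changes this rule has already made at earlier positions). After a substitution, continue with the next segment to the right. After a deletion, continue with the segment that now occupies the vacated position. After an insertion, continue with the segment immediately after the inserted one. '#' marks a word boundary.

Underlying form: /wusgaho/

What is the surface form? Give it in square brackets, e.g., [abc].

1 Regressive Voicing Assimilation: [wusgaho] → [wuzgaho]
2 Final Vowel Raising: [wuzgaho] → [wuzgahu]

[wuzgahu]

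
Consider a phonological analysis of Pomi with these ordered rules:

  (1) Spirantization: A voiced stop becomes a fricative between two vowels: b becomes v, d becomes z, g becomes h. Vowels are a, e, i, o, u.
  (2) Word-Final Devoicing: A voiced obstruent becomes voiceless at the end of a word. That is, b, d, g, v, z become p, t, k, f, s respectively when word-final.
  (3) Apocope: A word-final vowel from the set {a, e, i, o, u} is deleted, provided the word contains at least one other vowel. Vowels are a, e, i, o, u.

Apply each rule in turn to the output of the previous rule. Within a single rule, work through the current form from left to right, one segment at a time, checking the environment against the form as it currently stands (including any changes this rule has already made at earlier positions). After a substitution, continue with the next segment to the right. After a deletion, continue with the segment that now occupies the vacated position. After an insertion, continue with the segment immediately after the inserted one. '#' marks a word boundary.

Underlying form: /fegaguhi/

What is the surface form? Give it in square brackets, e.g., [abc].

(1) Spirantization: [fegaguhi] → [fehahuhi]
(2) Word-Final Devoicing: no change — [fehahuhi]
(3) Apocope: [fehahuhi] → [fehahuh]

[fehahuh]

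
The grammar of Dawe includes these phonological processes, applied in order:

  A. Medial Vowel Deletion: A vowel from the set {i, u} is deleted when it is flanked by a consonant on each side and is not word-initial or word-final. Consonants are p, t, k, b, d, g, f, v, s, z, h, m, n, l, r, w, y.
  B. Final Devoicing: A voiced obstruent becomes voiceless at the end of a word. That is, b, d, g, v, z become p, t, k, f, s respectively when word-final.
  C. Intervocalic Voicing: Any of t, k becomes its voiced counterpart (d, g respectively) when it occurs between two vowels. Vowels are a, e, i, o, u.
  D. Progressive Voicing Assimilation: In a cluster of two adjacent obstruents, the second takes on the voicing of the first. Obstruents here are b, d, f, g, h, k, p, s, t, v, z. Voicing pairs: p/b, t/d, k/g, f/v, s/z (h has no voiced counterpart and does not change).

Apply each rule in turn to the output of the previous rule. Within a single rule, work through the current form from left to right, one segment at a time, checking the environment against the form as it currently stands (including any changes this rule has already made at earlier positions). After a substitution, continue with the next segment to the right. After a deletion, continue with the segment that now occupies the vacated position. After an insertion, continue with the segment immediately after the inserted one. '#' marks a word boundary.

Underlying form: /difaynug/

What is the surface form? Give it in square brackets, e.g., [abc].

[dvaynk]

A Medial Vowel Deletion: [difaynug] → [dfayng]
B Final Devoicing: [dfayng] → [dfaynk]
C Intervocalic Voicing: no change — [dfaynk]
D Progressive Voicing Assimilation: [dfaynk] → [dvaynk]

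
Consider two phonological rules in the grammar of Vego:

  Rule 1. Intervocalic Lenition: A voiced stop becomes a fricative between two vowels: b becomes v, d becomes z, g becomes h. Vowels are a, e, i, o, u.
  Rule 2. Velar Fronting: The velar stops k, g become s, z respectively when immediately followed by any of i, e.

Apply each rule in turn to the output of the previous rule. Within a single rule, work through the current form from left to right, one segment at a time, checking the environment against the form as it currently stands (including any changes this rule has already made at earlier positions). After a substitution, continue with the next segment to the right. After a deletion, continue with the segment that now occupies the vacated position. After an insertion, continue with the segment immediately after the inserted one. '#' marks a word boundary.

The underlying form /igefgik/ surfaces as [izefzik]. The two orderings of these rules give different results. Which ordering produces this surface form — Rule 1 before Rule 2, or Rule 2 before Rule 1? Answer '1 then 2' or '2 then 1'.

Order 1 then 2:
  1 Intervocalic Lenition: [igefgik] → [ihefgik]
  2 Velar Fronting: [ihefgik] → [ihefzik]
  result: [ihefzik]
Order 2 then 1:
  2 Velar Fronting: [igefgik] → [izefzik]
  1 Intervocalic Lenition: no change — [izefzik]
  result: [izefzik]

2 then 1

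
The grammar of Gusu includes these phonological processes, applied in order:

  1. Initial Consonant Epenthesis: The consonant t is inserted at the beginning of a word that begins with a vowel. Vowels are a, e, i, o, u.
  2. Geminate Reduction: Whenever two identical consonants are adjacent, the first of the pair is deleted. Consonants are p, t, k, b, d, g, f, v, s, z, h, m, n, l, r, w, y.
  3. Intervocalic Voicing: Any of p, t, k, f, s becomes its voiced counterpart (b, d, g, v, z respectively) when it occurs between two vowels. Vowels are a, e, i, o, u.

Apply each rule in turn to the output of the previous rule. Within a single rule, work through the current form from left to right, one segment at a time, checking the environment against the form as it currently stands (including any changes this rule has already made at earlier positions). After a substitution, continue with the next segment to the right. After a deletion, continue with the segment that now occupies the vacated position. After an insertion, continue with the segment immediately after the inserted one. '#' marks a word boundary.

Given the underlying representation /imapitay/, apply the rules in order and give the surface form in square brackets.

[timabiday]

1 Initial Consonant Epenthesis: [imapitay] → [timapitay]
2 Geminate Reduction: no change — [timapitay]
3 Intervocalic Voicing: [timapitay] → [timabiday]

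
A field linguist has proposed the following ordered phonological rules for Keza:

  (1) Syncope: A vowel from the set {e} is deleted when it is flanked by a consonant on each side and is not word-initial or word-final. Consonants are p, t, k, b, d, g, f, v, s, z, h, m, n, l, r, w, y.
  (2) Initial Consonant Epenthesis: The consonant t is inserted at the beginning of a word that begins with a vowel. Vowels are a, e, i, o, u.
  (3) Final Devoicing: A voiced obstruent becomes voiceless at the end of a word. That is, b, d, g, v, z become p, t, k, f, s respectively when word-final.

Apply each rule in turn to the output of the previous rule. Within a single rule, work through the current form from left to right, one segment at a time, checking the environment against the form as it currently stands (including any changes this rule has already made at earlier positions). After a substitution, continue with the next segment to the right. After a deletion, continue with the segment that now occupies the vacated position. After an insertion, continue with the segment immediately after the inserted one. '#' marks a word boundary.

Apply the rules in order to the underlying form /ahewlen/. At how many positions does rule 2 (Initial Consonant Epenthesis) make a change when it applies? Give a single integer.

1

(1) Syncope: [ahewlen] → [ahwln]
(2) Initial Consonant Epenthesis: [ahwln] → [tahwln]
(3) Final Devoicing: no change — [tahwln]
Rule 2 changed 1 position(s).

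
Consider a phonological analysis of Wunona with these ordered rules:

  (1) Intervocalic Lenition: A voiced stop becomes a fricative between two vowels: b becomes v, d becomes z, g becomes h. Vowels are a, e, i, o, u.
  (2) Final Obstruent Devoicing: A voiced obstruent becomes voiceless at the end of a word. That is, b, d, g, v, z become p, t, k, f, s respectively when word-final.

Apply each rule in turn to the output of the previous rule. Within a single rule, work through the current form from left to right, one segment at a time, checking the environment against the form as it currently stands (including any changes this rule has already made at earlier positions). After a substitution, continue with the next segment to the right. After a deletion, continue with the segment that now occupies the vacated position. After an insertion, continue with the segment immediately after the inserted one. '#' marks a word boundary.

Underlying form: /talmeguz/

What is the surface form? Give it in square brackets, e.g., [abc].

[talmehus]

(1) Intervocalic Lenition: [talmeguz] → [talmehuz]
(2) Final Obstruent Devoicing: [talmehuz] → [talmehus]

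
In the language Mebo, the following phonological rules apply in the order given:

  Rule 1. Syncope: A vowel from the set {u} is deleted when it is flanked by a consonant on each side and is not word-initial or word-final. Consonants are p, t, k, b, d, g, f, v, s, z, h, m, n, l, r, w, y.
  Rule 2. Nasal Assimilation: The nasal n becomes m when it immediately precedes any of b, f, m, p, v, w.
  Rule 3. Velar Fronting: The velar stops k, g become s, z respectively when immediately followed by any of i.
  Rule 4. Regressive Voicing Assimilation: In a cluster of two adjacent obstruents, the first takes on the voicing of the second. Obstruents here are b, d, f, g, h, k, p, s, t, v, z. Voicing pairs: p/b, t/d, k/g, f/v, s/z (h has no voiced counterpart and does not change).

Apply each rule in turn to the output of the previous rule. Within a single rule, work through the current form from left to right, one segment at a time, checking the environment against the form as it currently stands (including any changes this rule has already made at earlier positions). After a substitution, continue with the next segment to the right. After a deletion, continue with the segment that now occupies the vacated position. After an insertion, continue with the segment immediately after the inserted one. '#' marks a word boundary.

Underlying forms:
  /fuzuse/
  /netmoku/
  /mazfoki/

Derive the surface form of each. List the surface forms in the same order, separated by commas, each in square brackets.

/fuzuse/:
  Rule 1 Syncope: [fuzuse] → [fzse]
  Rule 2 Nasal Assimilation: no change — [fzse]
  Rule 3 Velar Fronting: no change — [fzse]
  Rule 4 Regressive Voicing Assimilation: [fzse] → [vsse]
/netmoku/:
  Rule 1 Syncope: no change — [netmoku]
  Rule 2 Nasal Assimilation: no change — [netmoku]
  Rule 3 Velar Fronting: no change — [netmoku]
  Rule 4 Regressive Voicing Assimilation: no change — [netmoku]
/mazfoki/:
  Rule 1 Syncope: no change — [mazfoki]
  Rule 2 Nasal Assimilation: no change — [mazfoki]
  Rule 3 Velar Fronting: [mazfoki] → [mazfosi]
  Rule 4 Regressive Voicing Assimilation: [mazfosi] → [masfosi]

[vsse], [netmoku], [masfosi]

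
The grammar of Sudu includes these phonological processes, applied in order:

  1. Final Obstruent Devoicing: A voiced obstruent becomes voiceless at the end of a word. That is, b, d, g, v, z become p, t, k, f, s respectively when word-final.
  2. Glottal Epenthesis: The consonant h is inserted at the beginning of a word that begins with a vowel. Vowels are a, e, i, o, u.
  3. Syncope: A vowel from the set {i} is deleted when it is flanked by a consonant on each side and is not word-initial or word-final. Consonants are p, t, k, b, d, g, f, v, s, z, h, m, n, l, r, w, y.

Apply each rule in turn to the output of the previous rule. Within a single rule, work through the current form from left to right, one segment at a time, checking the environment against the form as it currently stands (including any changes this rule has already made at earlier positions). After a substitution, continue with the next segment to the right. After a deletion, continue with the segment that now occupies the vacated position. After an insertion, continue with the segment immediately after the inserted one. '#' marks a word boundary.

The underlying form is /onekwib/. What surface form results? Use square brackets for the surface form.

[honekwp]

1 Final Obstruent Devoicing: [onekwib] → [onekwip]
2 Glottal Epenthesis: [onekwip] → [honekwip]
3 Syncope: [honekwip] → [honekwp]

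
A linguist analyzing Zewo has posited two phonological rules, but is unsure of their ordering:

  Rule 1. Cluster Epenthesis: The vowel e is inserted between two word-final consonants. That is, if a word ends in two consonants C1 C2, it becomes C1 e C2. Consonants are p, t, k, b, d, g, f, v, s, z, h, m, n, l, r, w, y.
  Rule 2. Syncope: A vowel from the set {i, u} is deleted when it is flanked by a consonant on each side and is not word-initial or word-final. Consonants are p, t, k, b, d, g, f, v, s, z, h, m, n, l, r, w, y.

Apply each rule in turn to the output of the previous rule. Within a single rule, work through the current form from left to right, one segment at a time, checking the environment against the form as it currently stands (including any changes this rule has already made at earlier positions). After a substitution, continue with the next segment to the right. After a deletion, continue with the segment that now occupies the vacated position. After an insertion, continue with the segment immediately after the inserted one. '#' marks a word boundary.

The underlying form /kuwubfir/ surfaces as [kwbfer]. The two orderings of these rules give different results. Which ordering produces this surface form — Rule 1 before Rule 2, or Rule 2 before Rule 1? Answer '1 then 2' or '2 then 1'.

Order 1 then 2:
  1 Cluster Epenthesis: no change — [kuwubfir]
  2 Syncope: [kuwubfir] → [kwbfr]
  result: [kwbfr]
Order 2 then 1:
  2 Syncope: [kuwubfir] → [kwbfr]
  1 Cluster Epenthesis: [kwbfr] → [kwbfer]
  result: [kwbfer]

2 then 1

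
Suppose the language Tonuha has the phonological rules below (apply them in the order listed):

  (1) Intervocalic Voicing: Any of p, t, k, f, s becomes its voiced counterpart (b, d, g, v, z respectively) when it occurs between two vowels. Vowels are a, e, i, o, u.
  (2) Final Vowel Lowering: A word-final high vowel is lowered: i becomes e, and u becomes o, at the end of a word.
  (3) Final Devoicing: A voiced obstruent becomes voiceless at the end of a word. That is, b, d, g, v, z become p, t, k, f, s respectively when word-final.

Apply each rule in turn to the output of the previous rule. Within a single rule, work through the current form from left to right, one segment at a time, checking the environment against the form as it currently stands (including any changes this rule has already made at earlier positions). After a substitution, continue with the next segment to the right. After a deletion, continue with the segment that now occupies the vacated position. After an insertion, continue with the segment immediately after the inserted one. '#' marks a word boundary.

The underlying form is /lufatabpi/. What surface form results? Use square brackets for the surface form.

(1) Intervocalic Voicing: [lufatabpi] → [luvadabpi]
(2) Final Vowel Lowering: [luvadabpi] → [luvadabpe]
(3) Final Devoicing: no change — [luvadabpe]

[luvadabpe]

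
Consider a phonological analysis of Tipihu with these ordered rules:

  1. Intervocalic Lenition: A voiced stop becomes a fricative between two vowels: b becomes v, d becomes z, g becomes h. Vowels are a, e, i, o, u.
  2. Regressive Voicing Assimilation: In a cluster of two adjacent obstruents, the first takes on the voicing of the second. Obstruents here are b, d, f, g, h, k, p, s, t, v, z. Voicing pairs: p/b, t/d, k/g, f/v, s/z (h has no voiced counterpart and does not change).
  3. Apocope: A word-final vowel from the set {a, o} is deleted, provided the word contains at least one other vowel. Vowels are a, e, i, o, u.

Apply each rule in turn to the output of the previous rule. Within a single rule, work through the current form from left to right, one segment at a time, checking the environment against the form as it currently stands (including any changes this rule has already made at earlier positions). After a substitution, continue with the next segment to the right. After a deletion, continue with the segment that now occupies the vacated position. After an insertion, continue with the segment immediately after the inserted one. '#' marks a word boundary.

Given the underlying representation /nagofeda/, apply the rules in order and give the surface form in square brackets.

[nahofez]

1 Intervocalic Lenition: [nagofeda] → [nahofeza]
2 Regressive Voicing Assimilation: no change — [nahofeza]
3 Apocope: [nahofeza] → [nahofez]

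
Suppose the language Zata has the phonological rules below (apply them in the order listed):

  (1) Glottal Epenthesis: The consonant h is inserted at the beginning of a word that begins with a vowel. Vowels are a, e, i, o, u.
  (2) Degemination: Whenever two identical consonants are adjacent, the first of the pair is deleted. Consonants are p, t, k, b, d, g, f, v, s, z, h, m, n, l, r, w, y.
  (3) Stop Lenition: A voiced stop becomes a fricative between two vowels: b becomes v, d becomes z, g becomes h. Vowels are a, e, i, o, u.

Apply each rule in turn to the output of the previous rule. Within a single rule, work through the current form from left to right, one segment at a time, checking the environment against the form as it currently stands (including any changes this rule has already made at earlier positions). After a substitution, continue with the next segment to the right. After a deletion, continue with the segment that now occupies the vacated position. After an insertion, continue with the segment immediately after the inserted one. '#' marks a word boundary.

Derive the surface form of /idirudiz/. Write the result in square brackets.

[hiziruziz]

(1) Glottal Epenthesis: [idirudiz] → [hidirudiz]
(2) Degemination: no change — [hidirudiz]
(3) Stop Lenition: [hidirudiz] → [hiziruziz]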